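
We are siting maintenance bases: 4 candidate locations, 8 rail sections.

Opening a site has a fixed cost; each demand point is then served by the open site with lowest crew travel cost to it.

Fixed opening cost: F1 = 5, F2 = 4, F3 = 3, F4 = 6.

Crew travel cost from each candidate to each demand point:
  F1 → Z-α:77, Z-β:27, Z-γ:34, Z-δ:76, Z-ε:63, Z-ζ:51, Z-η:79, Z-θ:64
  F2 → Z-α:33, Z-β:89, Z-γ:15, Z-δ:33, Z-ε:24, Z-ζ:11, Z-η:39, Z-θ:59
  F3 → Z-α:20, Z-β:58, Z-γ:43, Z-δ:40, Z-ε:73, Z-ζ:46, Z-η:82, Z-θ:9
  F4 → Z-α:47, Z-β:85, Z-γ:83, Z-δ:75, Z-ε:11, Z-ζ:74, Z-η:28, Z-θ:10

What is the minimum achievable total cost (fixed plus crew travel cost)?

Open {F1, F2, F3, F4}: assign each demand point to its cheapest open site.
  Z-α→F3 20, Z-β→F1 27, Z-γ→F2 15, Z-δ→F2 33, Z-ε→F4 11, Z-ζ→F2 11, Z-η→F4 28, Z-θ→F3 9
  crew travel cost 154, fixed 18 → total 172.
Compare {F1, F2, F4}: crew travel cost 168 + fixed 15 = 183.
Compare {F1, F2, F3}: crew travel cost 178 + fixed 12 = 190.
Compare {F2, F3, F4}: crew travel cost 185 + fixed 13 = 198.
All other subsets cost ≥ 183. Minimum total cost: 172.

172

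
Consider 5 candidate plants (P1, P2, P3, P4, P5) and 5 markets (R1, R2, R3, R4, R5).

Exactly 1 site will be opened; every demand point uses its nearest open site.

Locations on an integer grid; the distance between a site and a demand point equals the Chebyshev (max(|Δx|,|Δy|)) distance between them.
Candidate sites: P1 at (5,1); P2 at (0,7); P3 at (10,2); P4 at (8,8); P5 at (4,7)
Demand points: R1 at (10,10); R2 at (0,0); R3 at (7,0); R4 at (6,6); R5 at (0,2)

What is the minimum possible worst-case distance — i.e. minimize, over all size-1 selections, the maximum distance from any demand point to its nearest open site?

7

Open {P5}.
  Farthest demand point is R2 at distance 7 (to P5); all others are ≤ 7.
With {P4} the worst case is 8.
With {P1} the worst case is 9.
No size-1 selection achieves below 7.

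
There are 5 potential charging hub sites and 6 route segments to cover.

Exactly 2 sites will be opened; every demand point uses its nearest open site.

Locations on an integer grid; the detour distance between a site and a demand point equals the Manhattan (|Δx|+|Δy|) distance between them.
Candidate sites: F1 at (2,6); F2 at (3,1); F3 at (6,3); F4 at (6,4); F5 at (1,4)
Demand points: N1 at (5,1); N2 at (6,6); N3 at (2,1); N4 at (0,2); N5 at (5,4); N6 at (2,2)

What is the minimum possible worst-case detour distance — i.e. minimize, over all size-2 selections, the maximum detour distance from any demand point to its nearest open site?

4

Open {F2, F3}.
  Farthest demand point is N4 at detour distance 4 (to F2); all others are ≤ 4.
With {F2, F4} the worst case is 4.
With {F3, F5} the worst case is 4.
No size-2 selection achieves below 4.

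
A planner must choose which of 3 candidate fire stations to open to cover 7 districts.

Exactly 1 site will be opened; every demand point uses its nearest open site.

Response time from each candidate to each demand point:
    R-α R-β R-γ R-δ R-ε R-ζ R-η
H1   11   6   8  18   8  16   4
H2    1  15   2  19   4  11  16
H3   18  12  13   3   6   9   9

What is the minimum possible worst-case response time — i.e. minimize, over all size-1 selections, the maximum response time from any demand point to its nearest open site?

Open {H1}.
  Farthest demand point is R-δ at response time 18 (to H1); all others are ≤ 18.
With {H3} the worst case is 18.
With {H2} the worst case is 19.
No size-1 selection achieves below 18.

18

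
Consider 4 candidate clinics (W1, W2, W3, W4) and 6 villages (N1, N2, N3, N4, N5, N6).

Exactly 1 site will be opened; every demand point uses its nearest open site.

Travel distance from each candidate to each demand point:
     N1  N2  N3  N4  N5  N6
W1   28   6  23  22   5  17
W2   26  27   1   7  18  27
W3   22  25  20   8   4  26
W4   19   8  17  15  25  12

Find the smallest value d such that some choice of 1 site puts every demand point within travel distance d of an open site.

Open {W4}.
  Farthest demand point is N5 at travel distance 25 (to W4); all others are ≤ 25.
With {W3} the worst case is 26.
With {W2} the worst case is 27.
No size-1 selection achieves below 25.

25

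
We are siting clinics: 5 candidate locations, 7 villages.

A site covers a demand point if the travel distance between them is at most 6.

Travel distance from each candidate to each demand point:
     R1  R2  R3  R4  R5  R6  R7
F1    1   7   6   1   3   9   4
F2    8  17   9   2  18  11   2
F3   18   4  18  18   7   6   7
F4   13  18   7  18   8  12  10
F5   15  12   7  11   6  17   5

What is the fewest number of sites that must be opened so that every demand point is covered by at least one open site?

Coverage sets (demand points within 6 of each site):
  F1: {R1, R3, R4, R5, R7}
  F2: {R4, R7}
  F3: {R2, R6}
  F4: {}
  F5: {R5, R7}
No single site covers all 7 demand points.
But {F1, F3} covers everything, so the minimum is 2.

2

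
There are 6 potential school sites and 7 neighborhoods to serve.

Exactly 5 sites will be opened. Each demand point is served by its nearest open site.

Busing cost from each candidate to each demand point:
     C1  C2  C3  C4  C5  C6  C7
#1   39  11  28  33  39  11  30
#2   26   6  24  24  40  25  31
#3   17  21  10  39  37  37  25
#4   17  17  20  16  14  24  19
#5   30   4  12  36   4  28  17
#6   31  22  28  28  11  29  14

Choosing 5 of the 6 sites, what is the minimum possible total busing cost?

Open {#1, #3, #4, #5, #6}.
  C1→#3 17, C2→#5 4, C3→#3 10, C4→#4 16, C5→#5 4, C6→#1 11, C7→#6 14  ⇒ total 76.
Compare {#1, #2, #4, #5, #6}: total 78.
Compare {#1, #2, #3, #4, #5}: total 79.
No size-5 selection does better; minimum is 76.

76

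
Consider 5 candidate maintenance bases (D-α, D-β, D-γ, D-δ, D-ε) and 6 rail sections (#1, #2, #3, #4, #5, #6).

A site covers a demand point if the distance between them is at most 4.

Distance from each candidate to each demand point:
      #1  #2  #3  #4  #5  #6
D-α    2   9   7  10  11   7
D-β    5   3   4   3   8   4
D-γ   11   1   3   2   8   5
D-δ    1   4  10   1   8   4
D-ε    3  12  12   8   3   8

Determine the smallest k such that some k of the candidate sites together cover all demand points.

2

Coverage sets (demand points within 4 of each site):
  D-α: {#1}
  D-β: {#2, #3, #4, #6}
  D-γ: {#2, #3, #4}
  D-δ: {#1, #2, #4, #6}
  D-ε: {#1, #5}
No single site covers all 6 demand points.
But {D-β, D-ε} covers everything, so the minimum is 2.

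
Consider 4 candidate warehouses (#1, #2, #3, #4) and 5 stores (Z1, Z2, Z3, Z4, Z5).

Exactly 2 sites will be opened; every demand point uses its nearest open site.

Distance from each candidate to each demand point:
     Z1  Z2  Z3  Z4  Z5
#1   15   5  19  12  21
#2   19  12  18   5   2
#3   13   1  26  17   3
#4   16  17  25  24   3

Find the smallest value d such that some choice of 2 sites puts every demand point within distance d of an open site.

18

Open {#1, #2}.
  Farthest demand point is Z3 at distance 18 (to #2); all others are ≤ 18.
With {#2, #3} the worst case is 18.
With {#2, #4} the worst case is 18.
No size-2 selection achieves below 18.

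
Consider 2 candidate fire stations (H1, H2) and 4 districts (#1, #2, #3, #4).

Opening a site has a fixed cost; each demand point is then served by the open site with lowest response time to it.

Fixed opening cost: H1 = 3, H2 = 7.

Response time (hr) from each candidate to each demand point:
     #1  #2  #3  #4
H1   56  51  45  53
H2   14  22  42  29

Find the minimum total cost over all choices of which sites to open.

114

Open {H2}: assign each demand point to its cheapest open site.
  #1→H2 14, #2→H2 22, #3→H2 42, #4→H2 29
  response time 107, fixed 7 → total 114.
Compare {H1, H2}: response time 107 + fixed 10 = 117.
Compare {H1}: response time 205 + fixed 3 = 208.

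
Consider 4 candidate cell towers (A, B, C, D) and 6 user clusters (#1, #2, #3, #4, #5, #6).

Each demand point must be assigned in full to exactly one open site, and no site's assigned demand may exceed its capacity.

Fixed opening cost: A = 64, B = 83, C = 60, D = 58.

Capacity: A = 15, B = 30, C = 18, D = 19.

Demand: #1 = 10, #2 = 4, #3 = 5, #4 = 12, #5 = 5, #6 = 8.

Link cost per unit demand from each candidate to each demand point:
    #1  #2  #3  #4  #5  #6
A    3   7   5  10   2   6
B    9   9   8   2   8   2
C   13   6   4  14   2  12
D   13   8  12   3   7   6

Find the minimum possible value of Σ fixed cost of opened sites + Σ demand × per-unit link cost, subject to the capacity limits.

Open {A, B}; cheapest assignment that respects the capacities:
  A (cap 15, load 15): #1, #5 — cost 10×3 + 5×2 = 40
  B (cap 30, load 29): #2, #3, #4, #6 — cost 4×9 + 5×8 + 12×2 + 8×2 = 116
  Shipping 156, fixed 147 → total 303.
  Any other capacity-feasible assignment to {A, B} ships for at least 156.
Compare {B, C}: its best feasible assignment gives total 327.
Compare {A, B, C}: its best feasible assignment gives total 331.
Every other set of open sites that can feasibly serve all demand totals ≥ 327 even under its best assignment. Minimum: 303.

303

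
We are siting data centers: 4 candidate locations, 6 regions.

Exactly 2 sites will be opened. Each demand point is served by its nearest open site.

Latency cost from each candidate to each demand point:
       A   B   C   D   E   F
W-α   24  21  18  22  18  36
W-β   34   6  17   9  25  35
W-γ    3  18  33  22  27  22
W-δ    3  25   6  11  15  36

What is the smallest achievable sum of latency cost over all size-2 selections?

74

Open {W-β, W-δ}.
  A→W-δ 3, B→W-β 6, C→W-δ 6, D→W-β 9, E→W-δ 15, F→W-β 35  ⇒ total 74.
Compare {W-γ, W-δ}: total 75.
Compare {W-β, W-γ}: total 82.
No size-2 selection does better; minimum is 74.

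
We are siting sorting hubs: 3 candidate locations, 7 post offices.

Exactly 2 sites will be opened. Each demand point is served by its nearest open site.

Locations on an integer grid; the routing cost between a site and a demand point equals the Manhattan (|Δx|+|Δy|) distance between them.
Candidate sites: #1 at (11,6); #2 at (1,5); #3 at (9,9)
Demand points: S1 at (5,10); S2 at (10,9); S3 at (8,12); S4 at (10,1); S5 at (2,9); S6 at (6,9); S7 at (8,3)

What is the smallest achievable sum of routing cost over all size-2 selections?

Open {#1, #3}.
  S1→#3 5, S2→#3 1, S3→#3 4, S4→#1 6, S5→#3 7, S6→#3 3, S7→#1 6  ⇒ total 32.
Compare {#2, #3}: total 34.
Compare {#1, #2}: total 47.

32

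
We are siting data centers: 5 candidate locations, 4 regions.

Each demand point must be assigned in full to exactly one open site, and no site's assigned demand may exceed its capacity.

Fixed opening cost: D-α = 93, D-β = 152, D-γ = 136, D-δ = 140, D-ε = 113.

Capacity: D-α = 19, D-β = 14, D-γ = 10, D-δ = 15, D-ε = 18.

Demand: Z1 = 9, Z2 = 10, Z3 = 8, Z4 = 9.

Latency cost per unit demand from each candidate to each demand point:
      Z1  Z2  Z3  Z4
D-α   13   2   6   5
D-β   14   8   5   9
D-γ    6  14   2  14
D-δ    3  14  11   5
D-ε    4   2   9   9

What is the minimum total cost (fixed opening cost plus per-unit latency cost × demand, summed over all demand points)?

Open {D-α, D-ε}; cheapest assignment that respects the capacities:
  D-α (cap 19, load 19): Z2, Z4 — cost 10×2 + 9×5 = 65
  D-ε (cap 18, load 17): Z1, Z3 — cost 9×4 + 8×9 = 108
  Shipping 173, fixed 206 → total 379.
  Any other capacity-feasible assignment to {D-α, D-ε} ships for at least 173.
Compare {D-α, D-γ, D-ε}: its best feasible assignment gives total 459.
Compare {D-α, D-γ, D-δ}: its best feasible assignment gives total 477.
Every other set of open sites that can feasibly serve all demand totals ≥ 459 even under its best assignment. Minimum: 379.

379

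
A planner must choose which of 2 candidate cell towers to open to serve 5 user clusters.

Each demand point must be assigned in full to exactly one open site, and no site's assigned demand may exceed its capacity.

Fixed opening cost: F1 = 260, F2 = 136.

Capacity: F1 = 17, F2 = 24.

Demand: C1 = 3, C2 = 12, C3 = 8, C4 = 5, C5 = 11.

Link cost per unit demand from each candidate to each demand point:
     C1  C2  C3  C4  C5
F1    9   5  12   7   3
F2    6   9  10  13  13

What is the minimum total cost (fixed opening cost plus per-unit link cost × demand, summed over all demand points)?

Open {F1, F2}; cheapest assignment that respects the capacities:
  F1 (cap 17, load 16): C4, C5 — cost 5×7 + 11×3 = 68
  F2 (cap 24, load 23): C1, C2, C3 — cost 3×6 + 12×9 + 8×10 = 206
  Shipping 274, fixed 396 → total 670.
  Any other capacity-feasible assignment to {F1, F2} ships for at least 274.
Total demand is 39 and no other set of sites has combined capacity ≥ 39, so {F1, F2} is the only feasible choice of open sites. Minimum: 670.

670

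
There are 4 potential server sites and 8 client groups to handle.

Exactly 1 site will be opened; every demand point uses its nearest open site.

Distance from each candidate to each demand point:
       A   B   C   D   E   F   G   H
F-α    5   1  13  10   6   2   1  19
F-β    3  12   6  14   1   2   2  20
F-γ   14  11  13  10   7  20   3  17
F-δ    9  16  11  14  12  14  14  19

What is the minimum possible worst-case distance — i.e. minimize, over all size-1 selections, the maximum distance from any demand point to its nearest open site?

Open {F-α}.
  Farthest demand point is H at distance 19 (to F-α); all others are ≤ 19.
With {F-δ} the worst case is 19.
With {F-β} the worst case is 20.
No size-1 selection achieves below 19.

19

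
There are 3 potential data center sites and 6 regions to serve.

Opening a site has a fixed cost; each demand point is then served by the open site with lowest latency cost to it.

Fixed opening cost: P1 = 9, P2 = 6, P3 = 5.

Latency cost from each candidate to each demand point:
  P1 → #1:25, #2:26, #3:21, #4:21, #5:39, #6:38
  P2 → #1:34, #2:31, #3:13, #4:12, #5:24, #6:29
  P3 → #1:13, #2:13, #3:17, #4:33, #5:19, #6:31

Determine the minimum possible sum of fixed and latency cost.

110

Open {P2, P3}: assign each demand point to its cheapest open site.
  #1→P3 13, #2→P3 13, #3→P2 13, #4→P2 12, #5→P3 19, #6→P2 29
  latency cost 99, fixed 11 → total 110.
Compare {P1, P2, P3}: latency cost 99 + fixed 20 = 119.
Compare {P1, P3}: latency cost 114 + fixed 14 = 128.
Compare {P3}: latency cost 126 + fixed 5 = 131.
All other subsets cost ≥ 119. Minimum total cost: 110.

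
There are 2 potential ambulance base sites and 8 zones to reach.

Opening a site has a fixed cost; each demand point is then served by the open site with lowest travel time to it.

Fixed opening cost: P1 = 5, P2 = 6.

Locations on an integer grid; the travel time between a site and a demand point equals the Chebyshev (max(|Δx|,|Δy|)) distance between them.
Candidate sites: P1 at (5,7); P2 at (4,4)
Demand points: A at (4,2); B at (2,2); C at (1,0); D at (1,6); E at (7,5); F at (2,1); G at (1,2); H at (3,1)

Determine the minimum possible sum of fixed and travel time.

Open {P2}: assign each demand point to its cheapest open site.
  A→P2 2, B→P2 2, C→P2 4, D→P2 3, E→P2 3, F→P2 3, G→P2 3, H→P2 3
  travel time 23, fixed 6 → total 29.
Compare {P1, P2}: travel time 22 + fixed 11 = 33.
Compare {P1}: travel time 40 + fixed 5 = 45.

29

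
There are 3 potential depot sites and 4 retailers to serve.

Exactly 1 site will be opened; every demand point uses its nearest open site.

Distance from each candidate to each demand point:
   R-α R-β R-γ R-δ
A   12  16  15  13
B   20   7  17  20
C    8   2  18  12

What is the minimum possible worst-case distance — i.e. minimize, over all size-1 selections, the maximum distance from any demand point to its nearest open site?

16

Open {A}.
  Farthest demand point is R-β at distance 16 (to A); all others are ≤ 16.
With {C} the worst case is 18.
With {B} the worst case is 20.
No size-1 selection achieves below 16.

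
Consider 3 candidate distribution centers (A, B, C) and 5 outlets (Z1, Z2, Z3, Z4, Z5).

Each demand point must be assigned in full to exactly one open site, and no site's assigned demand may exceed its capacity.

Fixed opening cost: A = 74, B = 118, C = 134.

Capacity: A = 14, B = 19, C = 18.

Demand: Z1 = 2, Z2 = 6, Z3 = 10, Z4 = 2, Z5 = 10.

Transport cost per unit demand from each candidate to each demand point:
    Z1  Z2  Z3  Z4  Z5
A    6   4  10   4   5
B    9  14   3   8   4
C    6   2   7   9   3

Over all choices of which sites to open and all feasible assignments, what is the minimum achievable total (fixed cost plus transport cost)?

352

Open {B, C}; cheapest assignment that respects the capacities:
  B (cap 19, load 12): Z3, Z4 — cost 10×3 + 2×8 = 46
  C (cap 18, load 18): Z1, Z2, Z5 — cost 2×6 + 6×2 + 10×3 = 54
  Shipping 100, fixed 252 → total 352.
  Any other capacity-feasible assignment to {B, C} ships for at least 100.
Compare {A, C}: its best feasible assignment gives total 360.
Compare {A, B}: its best feasible assignment gives total 376.
Every other set of open sites that can feasibly serve all demand totals ≥ 360 even under its best assignment. Minimum: 352.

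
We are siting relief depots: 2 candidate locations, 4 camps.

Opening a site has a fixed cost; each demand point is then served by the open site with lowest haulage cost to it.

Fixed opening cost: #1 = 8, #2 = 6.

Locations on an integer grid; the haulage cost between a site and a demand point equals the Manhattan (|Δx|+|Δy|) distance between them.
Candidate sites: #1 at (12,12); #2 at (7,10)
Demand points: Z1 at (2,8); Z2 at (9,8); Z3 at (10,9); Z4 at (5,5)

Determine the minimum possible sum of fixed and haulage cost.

Open {#2}: assign each demand point to its cheapest open site.
  Z1→#2 7, Z2→#2 4, Z3→#2 4, Z4→#2 7
  haulage cost 22, fixed 6 → total 28.
Compare {#1, #2}: haulage cost 22 + fixed 14 = 36.
Compare {#1}: haulage cost 40 + fixed 8 = 48.

28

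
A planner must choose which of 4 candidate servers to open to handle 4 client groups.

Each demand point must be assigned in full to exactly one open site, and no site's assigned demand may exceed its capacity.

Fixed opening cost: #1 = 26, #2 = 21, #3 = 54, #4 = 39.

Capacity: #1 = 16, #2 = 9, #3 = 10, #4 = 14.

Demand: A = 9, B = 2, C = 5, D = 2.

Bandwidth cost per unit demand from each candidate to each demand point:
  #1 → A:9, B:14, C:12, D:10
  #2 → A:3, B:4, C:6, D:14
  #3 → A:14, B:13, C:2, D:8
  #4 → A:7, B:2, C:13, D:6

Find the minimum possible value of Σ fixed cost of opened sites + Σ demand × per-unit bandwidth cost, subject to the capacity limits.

Open {#2, #3}; cheapest assignment that respects the capacities:
  #2 (cap 9, load 9): A — cost 9×3 = 27
  #3 (cap 10, load 9): B, C, D — cost 2×13 + 5×2 + 2×8 = 52
  Shipping 79, fixed 75 → total 154.
  Any other capacity-feasible assignment to {#2, #3} ships for at least 79.
Compare {#2, #3, #4}: its best feasible assignment gives total 167.
Compare {#2, #4}: its best feasible assignment gives total 168.
Every other set of open sites that can feasibly serve all demand totals ≥ 167 even under its best assignment. Minimum: 154.

154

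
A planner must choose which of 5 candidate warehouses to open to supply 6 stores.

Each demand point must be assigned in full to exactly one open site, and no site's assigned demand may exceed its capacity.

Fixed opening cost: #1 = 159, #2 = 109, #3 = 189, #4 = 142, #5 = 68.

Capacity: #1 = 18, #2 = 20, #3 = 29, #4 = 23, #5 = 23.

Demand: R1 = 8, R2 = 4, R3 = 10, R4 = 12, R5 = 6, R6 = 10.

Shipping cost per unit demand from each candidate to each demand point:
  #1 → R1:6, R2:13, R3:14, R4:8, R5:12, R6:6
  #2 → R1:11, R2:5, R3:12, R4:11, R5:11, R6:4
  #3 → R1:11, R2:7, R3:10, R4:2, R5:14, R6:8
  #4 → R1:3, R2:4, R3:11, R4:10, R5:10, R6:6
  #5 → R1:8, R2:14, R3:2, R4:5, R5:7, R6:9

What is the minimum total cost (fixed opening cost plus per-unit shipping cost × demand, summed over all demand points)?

Open {#2, #4, #5}; cheapest assignment that respects the capacities:
  #2 (cap 20, load 10): R6 — cost 10×4 = 40
  #4 (cap 23, load 18): R1, R2, R5 — cost 8×3 + 4×4 + 6×10 = 100
  #5 (cap 23, load 22): R3, R4 — cost 10×2 + 12×5 = 80
  Shipping 220, fixed 319 → total 539.
  Any other capacity-feasible assignment to {#2, #4, #5} ships for at least 220.
Compare {#3, #5}: its best feasible assignment gives total 585.
Compare {#3, #4, #5}: its best feasible assignment gives total 585.
Every other set of open sites that can feasibly serve all demand totals ≥ 585 even under its best assignment. Minimum: 539.

539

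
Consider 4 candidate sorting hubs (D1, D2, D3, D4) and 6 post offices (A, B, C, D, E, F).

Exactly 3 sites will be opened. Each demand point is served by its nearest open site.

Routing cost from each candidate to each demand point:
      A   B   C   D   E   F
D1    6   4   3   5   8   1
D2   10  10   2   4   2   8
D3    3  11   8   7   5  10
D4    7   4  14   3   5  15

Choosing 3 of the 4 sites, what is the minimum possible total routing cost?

Open {D1, D2, D3}.
  A→D3 3, B→D1 4, C→D2 2, D→D2 4, E→D2 2, F→D1 1  ⇒ total 16.
Compare {D1, D2, D4}: total 18.
Compare {D1, D3, D4}: total 19.
No size-3 selection does better; minimum is 16.

16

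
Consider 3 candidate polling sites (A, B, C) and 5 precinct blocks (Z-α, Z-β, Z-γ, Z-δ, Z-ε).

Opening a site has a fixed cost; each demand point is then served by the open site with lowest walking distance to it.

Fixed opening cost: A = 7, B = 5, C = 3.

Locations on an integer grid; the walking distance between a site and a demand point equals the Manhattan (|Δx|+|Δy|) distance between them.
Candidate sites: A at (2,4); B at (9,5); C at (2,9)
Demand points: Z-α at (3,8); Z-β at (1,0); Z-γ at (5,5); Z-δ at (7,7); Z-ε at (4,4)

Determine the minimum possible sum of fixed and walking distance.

30

Open {A, C}: assign each demand point to its cheapest open site.
  Z-α→C 2, Z-β→A 5, Z-γ→A 4, Z-δ→C 7, Z-ε→A 2
  walking distance 20, fixed 10 → total 30.
Compare {A}: walking distance 24 + fixed 7 = 31.
Compare {A, B}: walking distance 20 + fixed 12 = 32.
Compare {A, B, C}: walking distance 17 + fixed 15 = 32.
All other subsets cost ≥ 31. Minimum total cost: 30.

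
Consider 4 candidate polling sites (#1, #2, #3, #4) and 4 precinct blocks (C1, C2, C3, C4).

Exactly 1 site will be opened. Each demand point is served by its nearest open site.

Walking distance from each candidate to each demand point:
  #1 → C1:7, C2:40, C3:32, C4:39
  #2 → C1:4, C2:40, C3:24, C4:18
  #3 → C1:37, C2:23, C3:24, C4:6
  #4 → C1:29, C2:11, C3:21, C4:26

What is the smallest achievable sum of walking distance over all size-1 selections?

Open {#2}.
  C1→#2 4, C2→#2 40, C3→#2 24, C4→#2 18  ⇒ total 86.
Compare {#4}: total 87.
Compare {#3}: total 90.
No size-1 selection does better; minimum is 86.

86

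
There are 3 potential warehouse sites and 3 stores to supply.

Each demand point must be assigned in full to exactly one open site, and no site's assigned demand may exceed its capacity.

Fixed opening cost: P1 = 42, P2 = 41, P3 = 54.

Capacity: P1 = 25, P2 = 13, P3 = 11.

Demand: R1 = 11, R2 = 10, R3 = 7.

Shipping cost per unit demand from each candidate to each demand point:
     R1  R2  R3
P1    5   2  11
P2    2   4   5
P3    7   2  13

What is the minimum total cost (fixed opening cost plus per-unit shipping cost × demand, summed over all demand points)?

Open {P1, P2}; cheapest assignment that respects the capacities:
  P1 (cap 25, load 21): R1, R2 — cost 11×5 + 10×2 = 75
  P2 (cap 13, load 7): R3 — cost 7×5 = 35
  Shipping 110, fixed 83 → total 193.
  Any other capacity-feasible assignment to {P1, P2} ships for at least 110.
Compare {P1, P2, P3}: its best feasible assignment gives total 247.
Compare {P1, P3}: its best feasible assignment gives total 248.
Every other set of open sites that can feasibly serve all demand totals ≥ 247 even under its best assignment. Minimum: 193.

193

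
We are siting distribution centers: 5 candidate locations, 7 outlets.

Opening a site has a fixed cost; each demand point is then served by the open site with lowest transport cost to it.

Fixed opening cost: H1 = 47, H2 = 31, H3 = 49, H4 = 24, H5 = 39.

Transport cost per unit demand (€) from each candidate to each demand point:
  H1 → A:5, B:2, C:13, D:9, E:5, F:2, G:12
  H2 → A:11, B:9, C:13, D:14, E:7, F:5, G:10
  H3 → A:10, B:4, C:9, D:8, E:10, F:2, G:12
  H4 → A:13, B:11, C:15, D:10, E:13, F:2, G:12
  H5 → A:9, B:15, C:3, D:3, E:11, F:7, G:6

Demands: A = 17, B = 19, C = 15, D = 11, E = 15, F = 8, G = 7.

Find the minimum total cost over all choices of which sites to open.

Open {H1, H5}: assign each demand point to its cheapest open site.
  A→H1 17×5=85, B→H1 19×2=38, C→H5 15×3=45, D→H5 11×3=33, E→H1 15×5=75, F→H1 8×2=16, G→H5 7×6=42
  transport cost 334, fixed 86 → total 420.
Compare {H1, H4, H5}: transport cost 334 + fixed 110 = 444.
Compare {H1, H2, H5}: transport cost 334 + fixed 117 = 451.
Compare {H1, H3, H5}: transport cost 334 + fixed 135 = 469.
All other subsets cost ≥ 444. Minimum total cost: 420.

420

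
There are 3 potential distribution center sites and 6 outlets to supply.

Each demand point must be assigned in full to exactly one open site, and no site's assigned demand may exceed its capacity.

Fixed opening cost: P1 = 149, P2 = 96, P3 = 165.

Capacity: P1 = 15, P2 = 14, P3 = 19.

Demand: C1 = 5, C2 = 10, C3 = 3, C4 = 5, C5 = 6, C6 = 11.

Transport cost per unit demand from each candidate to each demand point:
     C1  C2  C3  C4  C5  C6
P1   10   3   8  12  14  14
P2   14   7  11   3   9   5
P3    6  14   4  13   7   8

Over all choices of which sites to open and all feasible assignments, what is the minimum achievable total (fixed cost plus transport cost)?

Open {P1, P2, P3}; cheapest assignment that respects the capacities:
  P1 (cap 15, load 15): C2, C4 — cost 10×3 + 5×12 = 90
  P2 (cap 14, load 11): C6 — cost 11×5 = 55
  P3 (cap 19, load 14): C1, C3, C5 — cost 5×6 + 3×4 + 6×7 = 84
  Shipping 229, fixed 410 → total 639.
  Any other capacity-feasible assignment to {P1, P2, P3} ships for at least 229.
Total demand is 40 and no other set of sites has combined capacity ≥ 40, so {P1, P2, P3} is the only feasible choice of open sites. Minimum: 639.

639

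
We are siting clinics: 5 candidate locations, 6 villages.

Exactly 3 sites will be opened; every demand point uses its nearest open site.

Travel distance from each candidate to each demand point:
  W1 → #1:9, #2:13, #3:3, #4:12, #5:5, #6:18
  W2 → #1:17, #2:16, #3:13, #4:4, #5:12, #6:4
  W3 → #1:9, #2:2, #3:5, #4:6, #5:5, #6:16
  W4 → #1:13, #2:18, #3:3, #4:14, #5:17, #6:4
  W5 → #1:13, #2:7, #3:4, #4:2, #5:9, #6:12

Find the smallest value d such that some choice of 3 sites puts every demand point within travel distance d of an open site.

9

Open {W1, W2, W3}.
  Farthest demand point is #1 at travel distance 9 (to W1); all others are ≤ 9.
With {W1, W2, W5} the worst case is 9.
With {W1, W3, W4} the worst case is 9.
No size-3 selection achieves below 9.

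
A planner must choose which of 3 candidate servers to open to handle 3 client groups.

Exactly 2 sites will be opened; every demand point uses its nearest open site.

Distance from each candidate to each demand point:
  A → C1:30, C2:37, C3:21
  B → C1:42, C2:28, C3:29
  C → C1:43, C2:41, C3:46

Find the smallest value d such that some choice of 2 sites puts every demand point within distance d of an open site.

Open {A, B}.
  Farthest demand point is C1 at distance 30 (to A); all others are ≤ 30.
With {A, C} the worst case is 37.
With {B, C} the worst case is 42.
No size-2 selection achieves below 30.

30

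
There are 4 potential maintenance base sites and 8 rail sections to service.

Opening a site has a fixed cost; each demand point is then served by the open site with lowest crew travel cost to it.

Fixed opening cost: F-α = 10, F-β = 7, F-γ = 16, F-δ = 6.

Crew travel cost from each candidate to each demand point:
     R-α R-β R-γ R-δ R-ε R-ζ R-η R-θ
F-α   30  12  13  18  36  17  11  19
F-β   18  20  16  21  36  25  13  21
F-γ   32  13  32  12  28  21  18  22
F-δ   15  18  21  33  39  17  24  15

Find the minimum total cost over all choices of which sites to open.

Open {F-α, F-δ}: assign each demand point to its cheapest open site.
  R-α→F-δ 15, R-β→F-α 12, R-γ→F-α 13, R-δ→F-α 18, R-ε→F-α 36, R-ζ→F-α 17, R-η→F-α 11, R-θ→F-δ 15
  crew travel cost 137, fixed 16 → total 153.
Compare {F-α, F-γ, F-δ}: crew travel cost 123 + fixed 32 = 155.
Compare {F-β, F-γ, F-δ}: crew travel cost 129 + fixed 29 = 158.
Compare {F-α, F-β, F-δ}: crew travel cost 137 + fixed 23 = 160.
All other subsets cost ≥ 155. Minimum total cost: 153.

153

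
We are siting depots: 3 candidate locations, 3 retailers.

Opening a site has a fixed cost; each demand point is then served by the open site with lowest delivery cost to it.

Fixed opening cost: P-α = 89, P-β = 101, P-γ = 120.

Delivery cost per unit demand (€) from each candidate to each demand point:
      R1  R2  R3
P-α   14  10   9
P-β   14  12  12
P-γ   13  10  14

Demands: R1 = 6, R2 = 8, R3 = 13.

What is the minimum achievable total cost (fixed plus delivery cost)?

Open {P-α}: assign each demand point to its cheapest open site.
  R1→P-α 6×14=84, R2→P-α 8×10=80, R3→P-α 13×9=117
  delivery cost 281, fixed 89 → total 370.
Compare {P-β}: delivery cost 336 + fixed 101 = 437.
Compare {P-γ}: delivery cost 340 + fixed 120 = 460.
Compare {P-α, P-β}: delivery cost 281 + fixed 190 = 471.
All other subsets cost ≥ 437. Minimum total cost: 370.

370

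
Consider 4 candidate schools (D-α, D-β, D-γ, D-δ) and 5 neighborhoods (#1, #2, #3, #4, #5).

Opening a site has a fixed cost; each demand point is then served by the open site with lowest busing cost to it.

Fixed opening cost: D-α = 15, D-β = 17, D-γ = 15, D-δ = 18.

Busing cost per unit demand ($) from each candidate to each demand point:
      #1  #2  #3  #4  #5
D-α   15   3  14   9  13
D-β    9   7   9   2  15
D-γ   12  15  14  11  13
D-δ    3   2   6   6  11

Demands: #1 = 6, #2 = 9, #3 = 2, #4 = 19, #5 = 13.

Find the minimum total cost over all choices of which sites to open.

Open {D-β, D-δ}: assign each demand point to its cheapest open site.
  #1→D-δ 6×3=18, #2→D-δ 9×2=18, #3→D-δ 2×6=12, #4→D-β 19×2=38, #5→D-δ 13×11=143
  busing cost 229, fixed 35 → total 264.
Compare {D-α, D-β, D-δ}: busing cost 229 + fixed 50 = 279.
Compare {D-β, D-γ, D-δ}: busing cost 229 + fixed 50 = 279.
Compare {D-α, D-β, D-γ, D-δ}: busing cost 229 + fixed 65 = 294.
All other subsets cost ≥ 279. Minimum total cost: 264.

264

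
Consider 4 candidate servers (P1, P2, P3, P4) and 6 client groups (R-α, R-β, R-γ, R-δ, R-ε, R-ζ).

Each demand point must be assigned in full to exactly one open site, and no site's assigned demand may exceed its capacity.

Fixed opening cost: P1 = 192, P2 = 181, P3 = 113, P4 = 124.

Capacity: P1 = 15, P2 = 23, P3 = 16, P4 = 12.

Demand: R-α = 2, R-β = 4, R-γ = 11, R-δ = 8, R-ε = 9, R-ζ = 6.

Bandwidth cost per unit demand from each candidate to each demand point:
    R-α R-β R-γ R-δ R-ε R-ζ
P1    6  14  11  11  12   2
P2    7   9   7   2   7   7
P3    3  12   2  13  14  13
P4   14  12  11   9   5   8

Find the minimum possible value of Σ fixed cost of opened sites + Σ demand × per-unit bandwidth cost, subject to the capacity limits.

585

Open {P2, P3, P4}; cheapest assignment that respects the capacities:
  P2 (cap 23, load 18): R-β, R-δ, R-ζ — cost 4×9 + 8×2 + 6×7 = 94
  P3 (cap 16, load 13): R-α, R-γ — cost 2×3 + 11×2 = 28
  P4 (cap 12, load 9): R-ε — cost 9×5 = 45
  Shipping 167, fixed 418 → total 585.
  Any other capacity-feasible assignment to {P2, P3, P4} ships for at least 167.
Compare {P1, P2, P3}: its best feasible assignment gives total 641.
Compare {P1, P3, P4}: its best feasible assignment gives total 672.
Every other set of open sites that can feasibly serve all demand totals ≥ 641 even under its best assignment. Minimum: 585.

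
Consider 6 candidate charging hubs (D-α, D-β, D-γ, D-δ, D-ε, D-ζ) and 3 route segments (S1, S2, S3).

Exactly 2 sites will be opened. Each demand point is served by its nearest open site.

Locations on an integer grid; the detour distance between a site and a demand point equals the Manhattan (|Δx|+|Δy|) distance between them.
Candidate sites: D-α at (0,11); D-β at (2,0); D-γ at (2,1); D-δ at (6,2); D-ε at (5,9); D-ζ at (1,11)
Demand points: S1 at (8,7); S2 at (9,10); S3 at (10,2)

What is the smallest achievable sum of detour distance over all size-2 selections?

14

Open {D-δ, D-ε}.
  S1→D-ε 5, S2→D-ε 5, S3→D-δ 4  ⇒ total 14.
Compare {D-γ, D-ε}: total 19.
Compare {D-β, D-ε}: total 20.
No size-2 selection does better; minimum is 14.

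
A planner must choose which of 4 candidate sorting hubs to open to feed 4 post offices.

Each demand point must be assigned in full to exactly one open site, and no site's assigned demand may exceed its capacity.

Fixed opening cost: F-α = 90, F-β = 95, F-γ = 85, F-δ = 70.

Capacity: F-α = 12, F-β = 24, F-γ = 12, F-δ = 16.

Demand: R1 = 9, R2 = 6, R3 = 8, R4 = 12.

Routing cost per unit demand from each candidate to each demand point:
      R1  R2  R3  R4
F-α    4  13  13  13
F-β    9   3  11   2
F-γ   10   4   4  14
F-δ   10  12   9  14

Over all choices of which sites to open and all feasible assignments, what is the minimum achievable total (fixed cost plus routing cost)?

380

Open {F-α, F-β, F-γ}; cheapest assignment that respects the capacities:
  F-α (cap 12, load 9): R1 — cost 9×4 = 36
  F-β (cap 24, load 18): R2, R4 — cost 6×3 + 12×2 = 42
  F-γ (cap 12, load 8): R3 — cost 8×4 = 32
  Shipping 110, fixed 270 → total 380.
  Any other capacity-feasible assignment to {F-α, F-β, F-γ} ships for at least 110.
Compare {F-α, F-β, F-δ}: its best feasible assignment gives total 405.
Compare {F-β, F-δ}: its best feasible assignment gives total 414.
Every other set of open sites that can feasibly serve all demand totals ≥ 405 even under its best assignment. Minimum: 380.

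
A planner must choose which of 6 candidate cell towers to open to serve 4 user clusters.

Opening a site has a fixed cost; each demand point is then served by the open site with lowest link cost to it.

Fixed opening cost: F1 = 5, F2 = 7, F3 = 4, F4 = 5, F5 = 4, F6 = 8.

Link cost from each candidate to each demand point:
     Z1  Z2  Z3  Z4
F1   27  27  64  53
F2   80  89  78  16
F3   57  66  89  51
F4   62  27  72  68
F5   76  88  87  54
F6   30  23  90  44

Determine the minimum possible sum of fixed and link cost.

Open {F1, F2}: assign each demand point to its cheapest open site.
  Z1→F1 27, Z2→F1 27, Z3→F1 64, Z4→F2 16
  link cost 134, fixed 12 → total 146.
Compare {F1, F2, F3}: link cost 134 + fixed 16 = 150.
Compare {F1, F2, F5}: link cost 134 + fixed 16 = 150.
Compare {F1, F2, F6}: link cost 130 + fixed 20 = 150.
All other subsets cost ≥ 150. Minimum total cost: 146.

146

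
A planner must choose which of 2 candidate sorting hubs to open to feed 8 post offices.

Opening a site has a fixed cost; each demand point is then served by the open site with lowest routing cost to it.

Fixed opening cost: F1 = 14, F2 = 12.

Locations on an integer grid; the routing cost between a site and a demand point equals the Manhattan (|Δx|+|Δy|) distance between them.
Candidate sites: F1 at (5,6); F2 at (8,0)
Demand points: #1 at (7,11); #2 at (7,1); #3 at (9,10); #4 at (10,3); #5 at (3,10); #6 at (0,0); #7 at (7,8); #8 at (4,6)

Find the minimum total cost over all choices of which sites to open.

Open {F1}: assign each demand point to its cheapest open site.
  #1→F1 7, #2→F1 7, #3→F1 8, #4→F1 8, #5→F1 6, #6→F1 11, #7→F1 4, #8→F1 1
  routing cost 52, fixed 14 → total 66.
Compare {F1, F2}: routing cost 41 + fixed 26 = 67.
Compare {F2}: routing cost 72 + fixed 12 = 84.

66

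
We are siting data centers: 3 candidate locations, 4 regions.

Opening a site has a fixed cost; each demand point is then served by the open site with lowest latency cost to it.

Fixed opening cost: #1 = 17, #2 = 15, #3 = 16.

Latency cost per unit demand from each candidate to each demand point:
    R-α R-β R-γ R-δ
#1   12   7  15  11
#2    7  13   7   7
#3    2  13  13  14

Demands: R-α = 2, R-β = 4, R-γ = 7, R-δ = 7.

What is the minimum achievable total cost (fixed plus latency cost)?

Open {#1, #2}: assign each demand point to its cheapest open site.
  R-α→#2 2×7=14, R-β→#1 4×7=28, R-γ→#2 7×7=49, R-δ→#2 7×7=49
  latency cost 140, fixed 32 → total 172.
Compare {#1, #2, #3}: latency cost 130 + fixed 48 = 178.
Compare {#2}: latency cost 164 + fixed 15 = 179.
Compare {#2, #3}: latency cost 154 + fixed 31 = 185.
All other subsets cost ≥ 178. Minimum total cost: 172.

172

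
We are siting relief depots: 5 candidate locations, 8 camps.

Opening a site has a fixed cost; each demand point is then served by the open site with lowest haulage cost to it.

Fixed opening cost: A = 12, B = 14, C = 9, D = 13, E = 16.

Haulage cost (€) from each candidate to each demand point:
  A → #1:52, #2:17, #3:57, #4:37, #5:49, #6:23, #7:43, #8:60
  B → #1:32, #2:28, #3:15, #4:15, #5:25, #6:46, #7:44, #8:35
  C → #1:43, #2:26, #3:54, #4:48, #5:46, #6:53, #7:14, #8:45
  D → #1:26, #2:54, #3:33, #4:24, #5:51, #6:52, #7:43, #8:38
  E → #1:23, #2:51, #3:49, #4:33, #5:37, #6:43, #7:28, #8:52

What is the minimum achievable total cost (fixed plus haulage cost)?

Open {A, B, C}: assign each demand point to its cheapest open site.
  #1→B 32, #2→A 17, #3→B 15, #4→B 15, #5→B 25, #6→A 23, #7→C 14, #8→B 35
  haulage cost 176, fixed 35 → total 211.
Compare {A, B, C, D}: haulage cost 170 + fixed 48 = 218.
Compare {A, B, C, E}: haulage cost 167 + fixed 51 = 218.
Compare {A, B, E}: haulage cost 181 + fixed 42 = 223.
All other subsets cost ≥ 218. Minimum total cost: 211.

211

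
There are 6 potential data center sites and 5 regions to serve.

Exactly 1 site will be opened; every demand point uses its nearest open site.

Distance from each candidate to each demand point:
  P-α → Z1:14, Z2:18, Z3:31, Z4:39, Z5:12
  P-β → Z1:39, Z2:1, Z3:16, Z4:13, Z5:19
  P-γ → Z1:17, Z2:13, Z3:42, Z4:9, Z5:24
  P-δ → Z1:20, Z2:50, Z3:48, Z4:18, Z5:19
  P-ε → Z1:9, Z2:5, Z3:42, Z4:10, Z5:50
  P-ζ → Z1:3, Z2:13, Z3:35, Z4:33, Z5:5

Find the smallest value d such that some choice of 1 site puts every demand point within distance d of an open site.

35

Open {P-ζ}.
  Farthest demand point is Z3 at distance 35 (to P-ζ); all others are ≤ 35.
With {P-α} the worst case is 39.
With {P-β} the worst case is 39.
No size-1 selection achieves below 35.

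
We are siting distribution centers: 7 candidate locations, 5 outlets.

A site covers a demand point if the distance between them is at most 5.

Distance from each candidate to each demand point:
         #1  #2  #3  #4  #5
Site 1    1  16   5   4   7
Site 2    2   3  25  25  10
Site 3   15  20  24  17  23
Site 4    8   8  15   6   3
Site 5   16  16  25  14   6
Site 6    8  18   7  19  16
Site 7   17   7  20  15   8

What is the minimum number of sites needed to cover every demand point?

3

Coverage sets (demand points within 5 of each site):
  Site 1: {#1, #3, #4}
  Site 2: {#1, #2}
  Site 3: {}
  Site 4: {#5}
  Site 5: {}
  Site 6: {}
  Site 7: {}
No 2 sites suffice: every size-2 union leaves at least one demand point uncovered.
But {Site 1, Site 2, Site 4} covers everything, so the minimum is 3.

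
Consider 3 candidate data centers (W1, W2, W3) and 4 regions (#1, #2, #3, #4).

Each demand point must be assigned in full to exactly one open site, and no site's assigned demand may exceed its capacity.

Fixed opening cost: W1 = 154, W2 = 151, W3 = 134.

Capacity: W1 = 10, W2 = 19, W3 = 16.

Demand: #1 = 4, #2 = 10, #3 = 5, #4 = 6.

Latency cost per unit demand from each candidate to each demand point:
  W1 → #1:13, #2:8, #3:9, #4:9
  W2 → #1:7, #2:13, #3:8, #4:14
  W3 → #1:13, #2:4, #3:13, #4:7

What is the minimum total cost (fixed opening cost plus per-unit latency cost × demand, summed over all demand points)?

Open {W2, W3}; cheapest assignment that respects the capacities:
  W2 (cap 19, load 9): #1, #3 — cost 4×7 + 5×8 = 68
  W3 (cap 16, load 16): #2, #4 — cost 10×4 + 6×7 = 82
  Shipping 150, fixed 285 → total 435.
  Any other capacity-feasible assignment to {W2, W3} ships for at least 150.
Compare {W1, W3}: its best feasible assignment gives total 467.
Compare {W1, W2}: its best feasible assignment gives total 537.
Every other set of open sites that can feasibly serve all demand totals ≥ 467 even under its best assignment. Minimum: 435.

435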